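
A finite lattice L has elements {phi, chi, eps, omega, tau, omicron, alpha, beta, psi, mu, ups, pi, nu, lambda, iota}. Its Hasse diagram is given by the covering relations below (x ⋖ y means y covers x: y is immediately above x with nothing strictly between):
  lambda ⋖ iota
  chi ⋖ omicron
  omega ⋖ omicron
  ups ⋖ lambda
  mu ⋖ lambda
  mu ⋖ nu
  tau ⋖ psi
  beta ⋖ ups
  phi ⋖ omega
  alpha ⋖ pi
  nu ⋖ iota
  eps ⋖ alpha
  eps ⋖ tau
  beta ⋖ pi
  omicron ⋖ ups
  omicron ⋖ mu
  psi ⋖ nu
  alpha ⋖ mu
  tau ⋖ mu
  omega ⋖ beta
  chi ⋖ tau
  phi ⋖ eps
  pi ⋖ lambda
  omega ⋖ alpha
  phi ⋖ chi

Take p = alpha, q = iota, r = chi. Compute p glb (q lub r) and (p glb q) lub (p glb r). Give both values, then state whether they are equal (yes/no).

alpha; alpha; yes

q lub r = iota, so p glb (q lub r) = alpha glb iota = alpha.
p glb q = alpha and p glb r = phi, so (p glb q) lub (p glb r) = alpha lub phi = alpha.
Equal: yes.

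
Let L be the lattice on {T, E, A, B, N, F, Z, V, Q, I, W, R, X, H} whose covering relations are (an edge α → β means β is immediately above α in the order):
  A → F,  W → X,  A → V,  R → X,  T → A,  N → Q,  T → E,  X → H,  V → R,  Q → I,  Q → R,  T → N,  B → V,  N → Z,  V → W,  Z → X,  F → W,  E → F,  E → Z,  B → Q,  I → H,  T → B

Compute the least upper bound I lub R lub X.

H

Common upper bounds of {I, R, X}: H.
The least among these is H.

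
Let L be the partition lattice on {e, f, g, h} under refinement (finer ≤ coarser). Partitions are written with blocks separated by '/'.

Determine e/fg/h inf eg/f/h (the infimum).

The meet (common refinement) of e/fg/h and eg/f/h intersects blocks pairwise, giving e/f/g/h.

e/f/g/h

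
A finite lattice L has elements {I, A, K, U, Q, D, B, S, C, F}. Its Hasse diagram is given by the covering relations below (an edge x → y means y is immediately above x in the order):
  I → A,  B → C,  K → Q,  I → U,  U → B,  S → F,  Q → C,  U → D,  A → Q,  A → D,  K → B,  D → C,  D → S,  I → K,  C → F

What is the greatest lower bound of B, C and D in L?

Common lower bounds of {B, C, D}: I, U.
The greatest among these is U.

U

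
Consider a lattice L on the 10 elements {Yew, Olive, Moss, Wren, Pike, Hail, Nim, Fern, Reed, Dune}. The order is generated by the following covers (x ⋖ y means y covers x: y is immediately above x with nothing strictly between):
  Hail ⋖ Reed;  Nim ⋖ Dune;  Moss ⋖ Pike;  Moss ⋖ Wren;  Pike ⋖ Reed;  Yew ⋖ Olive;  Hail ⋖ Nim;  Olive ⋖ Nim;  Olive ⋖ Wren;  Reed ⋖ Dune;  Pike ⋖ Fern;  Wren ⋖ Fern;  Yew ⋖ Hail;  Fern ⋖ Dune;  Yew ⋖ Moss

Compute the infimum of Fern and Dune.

Common lower bounds of {Fern, Dune}: Fern, Moss, Olive, Pike, Wren, Yew.
The greatest among these is Fern.

Fern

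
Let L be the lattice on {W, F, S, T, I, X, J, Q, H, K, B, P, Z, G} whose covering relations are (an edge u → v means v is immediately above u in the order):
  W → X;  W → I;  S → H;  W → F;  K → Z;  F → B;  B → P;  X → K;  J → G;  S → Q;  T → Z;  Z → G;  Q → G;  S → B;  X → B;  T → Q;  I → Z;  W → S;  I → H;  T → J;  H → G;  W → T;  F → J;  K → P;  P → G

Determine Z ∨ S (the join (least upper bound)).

G

Common upper bounds of {Z, S}: G.
The least among these is G.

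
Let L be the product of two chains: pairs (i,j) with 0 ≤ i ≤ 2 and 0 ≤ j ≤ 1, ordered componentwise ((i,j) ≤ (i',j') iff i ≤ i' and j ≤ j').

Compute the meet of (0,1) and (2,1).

(0,1)

In a product of chains, the meet is componentwise min, giving (0,1).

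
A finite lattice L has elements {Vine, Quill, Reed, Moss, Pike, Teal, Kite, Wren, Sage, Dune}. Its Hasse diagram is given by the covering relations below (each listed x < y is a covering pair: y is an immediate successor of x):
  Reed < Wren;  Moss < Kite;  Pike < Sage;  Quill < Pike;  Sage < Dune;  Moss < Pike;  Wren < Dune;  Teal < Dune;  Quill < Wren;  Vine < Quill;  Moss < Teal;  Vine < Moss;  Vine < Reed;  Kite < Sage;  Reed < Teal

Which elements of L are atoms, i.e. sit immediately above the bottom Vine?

The atoms are exactly the elements that cover Vine: Moss, Quill, Reed.

Moss, Quill, Reed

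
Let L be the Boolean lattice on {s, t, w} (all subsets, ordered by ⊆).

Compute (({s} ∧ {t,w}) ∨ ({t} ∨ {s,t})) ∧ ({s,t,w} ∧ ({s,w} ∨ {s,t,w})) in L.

{s} ∧ {t,w} = ∅
{t} ∨ {s,t} = {s,t}
∅ ∨ {s,t} = {s,t}
{s,w} ∨ {s,t,w} = {s,t,w}
{s,t,w} ∧ {s,t,w} = {s,t,w}
{s,t} ∧ {s,t,w} = {s,t}

{s,t}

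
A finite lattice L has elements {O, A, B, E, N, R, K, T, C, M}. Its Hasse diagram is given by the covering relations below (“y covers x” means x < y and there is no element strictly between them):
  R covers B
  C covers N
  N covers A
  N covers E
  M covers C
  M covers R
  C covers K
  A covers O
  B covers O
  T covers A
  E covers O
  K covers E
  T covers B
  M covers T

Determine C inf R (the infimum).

Common lower bounds of {C, R}: O.
The greatest among these is O.

O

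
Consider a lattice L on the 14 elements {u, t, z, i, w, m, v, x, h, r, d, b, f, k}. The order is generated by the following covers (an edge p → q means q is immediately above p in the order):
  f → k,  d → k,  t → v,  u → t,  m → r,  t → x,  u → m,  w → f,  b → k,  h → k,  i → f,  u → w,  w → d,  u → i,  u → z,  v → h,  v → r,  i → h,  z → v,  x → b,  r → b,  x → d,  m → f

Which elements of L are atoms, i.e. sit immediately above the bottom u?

i, m, t, w, z

The atoms are exactly the elements that cover u: i, m, t, w, z.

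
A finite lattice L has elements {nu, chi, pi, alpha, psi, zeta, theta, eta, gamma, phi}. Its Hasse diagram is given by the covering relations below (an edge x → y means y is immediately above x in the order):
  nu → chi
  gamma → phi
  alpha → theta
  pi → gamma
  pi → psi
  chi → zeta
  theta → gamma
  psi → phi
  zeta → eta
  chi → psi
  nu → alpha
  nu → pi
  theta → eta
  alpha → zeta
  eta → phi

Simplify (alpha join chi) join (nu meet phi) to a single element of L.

zeta

alpha ∨ chi = zeta
nu ∧ phi = nu
zeta ∨ nu = zeta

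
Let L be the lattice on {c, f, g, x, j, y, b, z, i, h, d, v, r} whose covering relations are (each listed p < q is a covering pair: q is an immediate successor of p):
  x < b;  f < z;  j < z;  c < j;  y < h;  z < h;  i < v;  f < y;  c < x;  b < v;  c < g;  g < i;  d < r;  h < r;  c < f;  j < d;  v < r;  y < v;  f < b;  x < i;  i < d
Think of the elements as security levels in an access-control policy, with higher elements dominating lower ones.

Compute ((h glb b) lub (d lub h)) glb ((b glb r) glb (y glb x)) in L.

h ∧ b = f
d ∨ h = r
f ∨ r = r
b ∧ r = b
y ∧ x = c
b ∧ c = c
r ∧ c = c

c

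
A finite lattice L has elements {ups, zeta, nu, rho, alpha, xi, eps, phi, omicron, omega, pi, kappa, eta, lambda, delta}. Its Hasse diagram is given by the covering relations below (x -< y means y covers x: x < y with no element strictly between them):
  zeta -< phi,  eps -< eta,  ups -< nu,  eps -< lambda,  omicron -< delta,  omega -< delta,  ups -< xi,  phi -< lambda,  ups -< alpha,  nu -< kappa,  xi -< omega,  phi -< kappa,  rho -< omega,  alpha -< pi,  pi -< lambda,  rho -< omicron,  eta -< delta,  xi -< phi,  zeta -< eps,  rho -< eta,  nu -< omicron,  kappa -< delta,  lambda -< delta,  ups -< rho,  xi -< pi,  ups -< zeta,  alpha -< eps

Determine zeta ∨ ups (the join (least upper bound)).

zeta

Common upper bounds of {zeta, ups}: delta, eps, eta, kappa, lambda, phi, zeta.
The least among these is zeta.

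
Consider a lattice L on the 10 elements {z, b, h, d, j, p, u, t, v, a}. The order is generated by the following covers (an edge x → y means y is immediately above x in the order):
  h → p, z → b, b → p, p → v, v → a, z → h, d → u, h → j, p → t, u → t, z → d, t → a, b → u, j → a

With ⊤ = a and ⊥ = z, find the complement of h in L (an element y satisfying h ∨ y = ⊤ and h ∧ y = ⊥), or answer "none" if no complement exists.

none

For every candidate y, either h ∨ y ≠ a or h ∧ y ≠ z; no complement exists.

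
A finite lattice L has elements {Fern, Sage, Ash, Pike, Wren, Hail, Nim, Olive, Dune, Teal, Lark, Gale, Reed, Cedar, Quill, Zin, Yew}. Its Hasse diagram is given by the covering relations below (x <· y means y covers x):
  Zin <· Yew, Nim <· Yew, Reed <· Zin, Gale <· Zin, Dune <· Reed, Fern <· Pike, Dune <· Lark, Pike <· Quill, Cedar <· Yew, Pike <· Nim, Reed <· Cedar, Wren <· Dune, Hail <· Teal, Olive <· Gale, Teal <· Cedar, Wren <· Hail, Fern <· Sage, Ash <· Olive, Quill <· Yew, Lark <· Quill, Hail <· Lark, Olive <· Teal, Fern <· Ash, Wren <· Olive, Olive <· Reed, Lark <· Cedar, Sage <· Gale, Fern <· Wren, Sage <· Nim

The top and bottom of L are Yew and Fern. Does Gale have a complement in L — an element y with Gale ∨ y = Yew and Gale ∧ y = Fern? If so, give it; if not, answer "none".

Pike

Need y with Gale ∨ y = Yew and Gale ∧ y = Fern.
Checking each element gives: Pike.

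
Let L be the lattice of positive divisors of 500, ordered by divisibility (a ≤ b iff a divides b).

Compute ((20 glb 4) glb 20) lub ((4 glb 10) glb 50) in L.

4

20 ∧ 4 = 4
4 ∧ 20 = 4
4 ∧ 10 = 2
2 ∧ 50 = 2
4 ∨ 2 = 4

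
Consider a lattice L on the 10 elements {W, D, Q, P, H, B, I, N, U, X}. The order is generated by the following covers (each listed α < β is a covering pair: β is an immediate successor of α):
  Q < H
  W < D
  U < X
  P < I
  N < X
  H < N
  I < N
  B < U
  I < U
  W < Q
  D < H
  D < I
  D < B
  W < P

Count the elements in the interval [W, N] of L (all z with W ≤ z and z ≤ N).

The interval [W, N] = {D, H, I, N, P, Q, W}, which has 7 elements.

7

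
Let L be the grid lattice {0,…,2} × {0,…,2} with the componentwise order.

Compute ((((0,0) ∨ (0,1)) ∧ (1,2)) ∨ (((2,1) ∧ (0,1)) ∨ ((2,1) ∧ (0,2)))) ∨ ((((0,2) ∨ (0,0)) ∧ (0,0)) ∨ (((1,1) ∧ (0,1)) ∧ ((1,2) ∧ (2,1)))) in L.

(0,1)

(0,0) ∨ (0,1) = (0,1)
(0,1) ∧ (1,2) = (0,1)
(2,1) ∧ (0,1) = (0,1)
(2,1) ∧ (0,2) = (0,1)
(0,1) ∨ (0,1) = (0,1)
(0,1) ∨ (0,1) = (0,1)
(0,2) ∨ (0,0) = (0,2)
(0,2) ∧ (0,0) = (0,0)
(1,1) ∧ (0,1) = (0,1)
(1,2) ∧ (2,1) = (1,1)
(0,1) ∧ (1,1) = (0,1)
(0,0) ∨ (0,1) = (0,1)
(0,1) ∨ (0,1) = (0,1)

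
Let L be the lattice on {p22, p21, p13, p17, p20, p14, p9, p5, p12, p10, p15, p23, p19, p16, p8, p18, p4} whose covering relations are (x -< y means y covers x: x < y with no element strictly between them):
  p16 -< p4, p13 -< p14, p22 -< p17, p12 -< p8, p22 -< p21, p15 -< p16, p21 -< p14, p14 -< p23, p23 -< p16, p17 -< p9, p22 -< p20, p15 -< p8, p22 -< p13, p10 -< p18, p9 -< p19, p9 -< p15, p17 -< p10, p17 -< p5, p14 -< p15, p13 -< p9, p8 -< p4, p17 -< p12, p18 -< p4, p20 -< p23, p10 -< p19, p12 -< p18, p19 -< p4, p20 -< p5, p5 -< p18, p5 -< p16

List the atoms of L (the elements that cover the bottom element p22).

p13, p17, p20, p21

The atoms are exactly the elements that cover p22: p13, p17, p20, p21.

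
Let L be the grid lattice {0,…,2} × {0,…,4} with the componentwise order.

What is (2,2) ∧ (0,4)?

(0,2)

In a product of chains, the meet is componentwise min, giving (0,2).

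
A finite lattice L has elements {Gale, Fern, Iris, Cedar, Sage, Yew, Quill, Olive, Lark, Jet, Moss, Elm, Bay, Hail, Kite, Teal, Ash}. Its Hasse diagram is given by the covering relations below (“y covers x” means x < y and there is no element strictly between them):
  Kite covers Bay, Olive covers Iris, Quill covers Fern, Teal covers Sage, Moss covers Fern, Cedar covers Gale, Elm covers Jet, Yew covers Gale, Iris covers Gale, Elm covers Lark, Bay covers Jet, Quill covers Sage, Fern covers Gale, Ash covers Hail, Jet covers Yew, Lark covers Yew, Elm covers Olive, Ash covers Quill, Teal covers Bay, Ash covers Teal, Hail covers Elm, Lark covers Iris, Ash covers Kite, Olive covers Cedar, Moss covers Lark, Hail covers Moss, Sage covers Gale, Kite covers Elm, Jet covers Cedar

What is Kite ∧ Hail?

Common lower bounds of {Kite, Hail}: Cedar, Elm, Gale, Iris, Jet, Lark, Olive, Yew.
The greatest among these is Elm.

Elm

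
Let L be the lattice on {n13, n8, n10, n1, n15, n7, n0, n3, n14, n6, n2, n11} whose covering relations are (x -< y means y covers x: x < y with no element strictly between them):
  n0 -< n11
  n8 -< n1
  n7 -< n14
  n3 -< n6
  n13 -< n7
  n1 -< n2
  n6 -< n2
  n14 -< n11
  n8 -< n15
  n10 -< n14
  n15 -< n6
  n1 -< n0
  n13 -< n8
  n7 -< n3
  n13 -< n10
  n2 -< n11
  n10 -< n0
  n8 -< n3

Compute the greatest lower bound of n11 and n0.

Common lower bounds of {n11, n0}: n0, n1, n10, n13, n8.
The greatest among these is n0.

n0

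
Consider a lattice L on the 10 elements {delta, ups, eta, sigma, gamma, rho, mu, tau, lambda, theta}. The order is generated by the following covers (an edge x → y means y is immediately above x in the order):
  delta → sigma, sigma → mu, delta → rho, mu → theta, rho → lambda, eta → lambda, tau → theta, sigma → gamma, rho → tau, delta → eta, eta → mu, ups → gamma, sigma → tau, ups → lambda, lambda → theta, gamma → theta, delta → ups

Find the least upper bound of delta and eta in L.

eta

Common upper bounds of {delta, eta}: eta, lambda, mu, theta.
The least among these is eta.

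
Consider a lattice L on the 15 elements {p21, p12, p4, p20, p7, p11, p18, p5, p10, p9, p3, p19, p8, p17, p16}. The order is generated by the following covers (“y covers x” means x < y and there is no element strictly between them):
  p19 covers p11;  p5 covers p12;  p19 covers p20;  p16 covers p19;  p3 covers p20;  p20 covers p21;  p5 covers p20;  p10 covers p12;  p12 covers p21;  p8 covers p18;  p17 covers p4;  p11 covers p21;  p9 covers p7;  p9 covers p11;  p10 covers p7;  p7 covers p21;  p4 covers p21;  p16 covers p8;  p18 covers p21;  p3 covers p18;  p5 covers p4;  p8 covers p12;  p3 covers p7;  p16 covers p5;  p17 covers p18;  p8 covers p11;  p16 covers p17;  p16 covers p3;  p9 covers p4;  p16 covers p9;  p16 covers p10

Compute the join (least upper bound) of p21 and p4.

Common upper bounds of {p21, p4}: p16, p17, p4, p5, p9.
The least among these is p4.

p4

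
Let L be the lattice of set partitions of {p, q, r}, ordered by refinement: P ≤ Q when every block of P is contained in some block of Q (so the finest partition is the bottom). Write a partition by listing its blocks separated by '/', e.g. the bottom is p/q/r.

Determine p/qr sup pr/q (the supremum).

Common upper bounds of {p/qr, pr/q}: pqr.
The least among these is pqr.

pqr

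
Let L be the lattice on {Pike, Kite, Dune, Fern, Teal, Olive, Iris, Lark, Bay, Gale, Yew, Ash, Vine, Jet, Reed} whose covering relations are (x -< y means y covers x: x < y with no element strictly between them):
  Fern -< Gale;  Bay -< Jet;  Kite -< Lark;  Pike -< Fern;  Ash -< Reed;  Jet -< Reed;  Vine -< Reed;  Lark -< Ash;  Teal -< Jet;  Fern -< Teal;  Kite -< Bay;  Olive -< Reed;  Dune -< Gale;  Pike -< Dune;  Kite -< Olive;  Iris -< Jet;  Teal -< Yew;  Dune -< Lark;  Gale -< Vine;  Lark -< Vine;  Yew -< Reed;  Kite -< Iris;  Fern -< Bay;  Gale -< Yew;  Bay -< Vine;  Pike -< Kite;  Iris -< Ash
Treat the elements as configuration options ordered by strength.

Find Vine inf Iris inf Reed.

Common lower bounds of {Vine, Iris, Reed}: Kite, Pike.
The greatest among these is Kite.

Kite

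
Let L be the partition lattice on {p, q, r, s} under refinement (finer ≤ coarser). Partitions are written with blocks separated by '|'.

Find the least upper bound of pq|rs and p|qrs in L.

The join of pq|rs and p|qrs merges any blocks that overlap across the partitions, giving pqrs.

pqrs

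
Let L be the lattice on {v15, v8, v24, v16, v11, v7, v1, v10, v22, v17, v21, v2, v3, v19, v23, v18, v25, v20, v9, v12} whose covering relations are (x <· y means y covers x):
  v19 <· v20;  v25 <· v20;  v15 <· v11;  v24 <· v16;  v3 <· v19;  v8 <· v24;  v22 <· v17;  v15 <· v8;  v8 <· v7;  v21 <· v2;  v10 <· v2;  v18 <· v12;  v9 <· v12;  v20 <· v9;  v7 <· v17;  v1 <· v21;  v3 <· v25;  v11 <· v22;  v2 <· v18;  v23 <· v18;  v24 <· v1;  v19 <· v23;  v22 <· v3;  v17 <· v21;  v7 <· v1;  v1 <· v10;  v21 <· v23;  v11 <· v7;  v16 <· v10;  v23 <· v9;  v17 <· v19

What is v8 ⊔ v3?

Common upper bounds of {v8, v3}: v12, v18, v19, v20, v23, v9.
The least among these is v19.

v19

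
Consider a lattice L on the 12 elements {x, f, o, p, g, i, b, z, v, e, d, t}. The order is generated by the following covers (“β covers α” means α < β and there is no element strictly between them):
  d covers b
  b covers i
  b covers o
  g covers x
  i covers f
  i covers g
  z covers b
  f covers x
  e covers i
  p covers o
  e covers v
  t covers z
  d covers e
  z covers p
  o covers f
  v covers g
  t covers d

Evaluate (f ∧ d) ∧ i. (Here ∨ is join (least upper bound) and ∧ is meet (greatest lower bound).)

f

f ∧ d = f
f ∧ i = f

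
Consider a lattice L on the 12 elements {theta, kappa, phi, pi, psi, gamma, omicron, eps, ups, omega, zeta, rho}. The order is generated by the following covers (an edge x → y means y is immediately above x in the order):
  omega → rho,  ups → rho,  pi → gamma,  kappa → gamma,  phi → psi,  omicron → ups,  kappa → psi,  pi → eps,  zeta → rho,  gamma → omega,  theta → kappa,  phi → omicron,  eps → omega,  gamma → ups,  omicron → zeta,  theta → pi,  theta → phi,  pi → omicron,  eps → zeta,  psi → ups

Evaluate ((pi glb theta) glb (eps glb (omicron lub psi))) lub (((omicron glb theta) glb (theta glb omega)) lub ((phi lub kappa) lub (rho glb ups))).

ups

pi ∧ theta = theta
omicron ∨ psi = ups
eps ∧ ups = pi
theta ∧ pi = theta
omicron ∧ theta = theta
theta ∧ omega = theta
theta ∧ theta = theta
phi ∨ kappa = psi
rho ∧ ups = ups
psi ∨ ups = ups
theta ∨ ups = ups
theta ∨ ups = ups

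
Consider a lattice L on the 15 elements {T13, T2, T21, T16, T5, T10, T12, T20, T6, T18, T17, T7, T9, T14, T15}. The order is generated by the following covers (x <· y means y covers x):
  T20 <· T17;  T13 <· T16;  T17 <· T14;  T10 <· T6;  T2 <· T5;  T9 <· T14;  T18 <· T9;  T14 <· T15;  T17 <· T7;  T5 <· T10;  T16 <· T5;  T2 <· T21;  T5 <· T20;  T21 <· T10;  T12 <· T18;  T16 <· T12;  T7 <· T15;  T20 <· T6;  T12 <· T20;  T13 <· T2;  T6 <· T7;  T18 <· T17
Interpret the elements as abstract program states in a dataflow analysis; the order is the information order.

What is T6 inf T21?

T21

Common lower bounds of {T6, T21}: T13, T2, T21.
The greatest among these is T21.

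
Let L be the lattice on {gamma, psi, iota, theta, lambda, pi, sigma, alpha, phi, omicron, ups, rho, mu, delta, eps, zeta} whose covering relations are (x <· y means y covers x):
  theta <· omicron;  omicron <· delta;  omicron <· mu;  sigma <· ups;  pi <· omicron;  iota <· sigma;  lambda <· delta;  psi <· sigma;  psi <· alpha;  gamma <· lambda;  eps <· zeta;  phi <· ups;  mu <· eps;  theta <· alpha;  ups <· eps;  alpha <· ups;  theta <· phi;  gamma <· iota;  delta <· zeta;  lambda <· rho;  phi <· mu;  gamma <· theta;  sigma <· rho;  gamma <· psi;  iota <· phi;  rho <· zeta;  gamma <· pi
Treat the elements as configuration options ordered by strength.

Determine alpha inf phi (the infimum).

Common lower bounds of {alpha, phi}: gamma, theta.
The greatest among these is theta.

theta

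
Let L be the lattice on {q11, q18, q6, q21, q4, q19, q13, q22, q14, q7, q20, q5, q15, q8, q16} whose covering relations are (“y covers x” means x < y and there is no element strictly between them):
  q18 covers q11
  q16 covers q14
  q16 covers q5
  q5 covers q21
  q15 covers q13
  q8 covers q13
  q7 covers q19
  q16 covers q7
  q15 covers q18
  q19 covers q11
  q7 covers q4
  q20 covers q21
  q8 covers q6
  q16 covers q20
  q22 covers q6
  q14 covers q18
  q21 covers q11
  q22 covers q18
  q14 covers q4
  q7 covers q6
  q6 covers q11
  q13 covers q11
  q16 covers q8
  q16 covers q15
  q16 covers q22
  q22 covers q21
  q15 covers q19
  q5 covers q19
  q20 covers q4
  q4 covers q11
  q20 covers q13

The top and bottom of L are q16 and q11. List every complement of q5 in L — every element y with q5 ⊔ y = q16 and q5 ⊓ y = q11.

q13, q14, q18, q4, q6, q8

Need y with q5 ∨ y = q16 and q5 ∧ y = q11.
Checking each element gives: q13, q14, q18, q4, q6, q8.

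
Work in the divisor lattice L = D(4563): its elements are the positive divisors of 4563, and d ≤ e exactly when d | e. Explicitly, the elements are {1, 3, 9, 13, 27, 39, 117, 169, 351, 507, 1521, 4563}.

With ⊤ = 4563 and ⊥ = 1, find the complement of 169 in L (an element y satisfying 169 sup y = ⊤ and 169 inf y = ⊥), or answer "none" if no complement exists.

Need y with 169 ∨ y = 4563 and 169 ∧ y = 1.
Checking each element gives: 27.

27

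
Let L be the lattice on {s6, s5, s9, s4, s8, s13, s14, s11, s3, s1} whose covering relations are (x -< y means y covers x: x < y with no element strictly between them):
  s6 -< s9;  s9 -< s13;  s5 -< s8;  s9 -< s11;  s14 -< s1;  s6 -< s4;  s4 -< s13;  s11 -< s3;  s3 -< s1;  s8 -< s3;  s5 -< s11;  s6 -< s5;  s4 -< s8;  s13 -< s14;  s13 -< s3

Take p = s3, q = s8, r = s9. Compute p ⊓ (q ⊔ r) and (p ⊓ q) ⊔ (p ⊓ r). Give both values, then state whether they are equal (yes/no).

q ⊔ r = s3, so p ⊓ (q ⊔ r) = s3 ⊓ s3 = s3.
p ⊓ q = s8 and p ⊓ r = s9, so (p ⊓ q) ⊔ (p ⊓ r) = s8 ⊔ s9 = s3.
Equal: yes.

s3; s3; yes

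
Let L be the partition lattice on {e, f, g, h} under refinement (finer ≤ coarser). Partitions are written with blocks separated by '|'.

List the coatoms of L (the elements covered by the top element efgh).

efg|h, efh|g, ef|gh, egh|f, eg|fh, eh|fg, e|fgh

The coatoms are exactly the elements covered by efgh: efg|h, efh|g, ef|gh, egh|f, eg|fh, eh|fg, e|fgh.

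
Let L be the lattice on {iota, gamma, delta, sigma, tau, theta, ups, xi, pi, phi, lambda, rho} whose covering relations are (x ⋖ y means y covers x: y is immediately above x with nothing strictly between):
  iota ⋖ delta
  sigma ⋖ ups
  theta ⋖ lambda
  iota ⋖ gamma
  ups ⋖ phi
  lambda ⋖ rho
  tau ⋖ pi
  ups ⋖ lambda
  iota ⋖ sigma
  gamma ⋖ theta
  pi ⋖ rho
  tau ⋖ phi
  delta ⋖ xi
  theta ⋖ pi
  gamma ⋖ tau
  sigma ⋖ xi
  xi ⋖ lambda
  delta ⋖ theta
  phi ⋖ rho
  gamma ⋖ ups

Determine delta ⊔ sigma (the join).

Common upper bounds of {delta, sigma}: lambda, rho, xi.
The least among these is xi.

xi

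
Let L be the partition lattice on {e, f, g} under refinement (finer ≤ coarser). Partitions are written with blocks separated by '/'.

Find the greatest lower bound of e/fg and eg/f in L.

e/f/g

The meet (common refinement) of e/fg and eg/f intersects blocks pairwise, giving e/f/g.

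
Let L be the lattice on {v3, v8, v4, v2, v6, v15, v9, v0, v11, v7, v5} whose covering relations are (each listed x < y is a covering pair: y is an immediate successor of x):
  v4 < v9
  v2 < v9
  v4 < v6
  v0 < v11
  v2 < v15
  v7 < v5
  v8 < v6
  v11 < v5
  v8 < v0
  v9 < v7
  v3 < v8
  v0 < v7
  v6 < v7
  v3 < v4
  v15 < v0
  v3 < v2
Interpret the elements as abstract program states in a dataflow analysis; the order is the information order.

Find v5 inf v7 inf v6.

Common lower bounds of {v5, v7, v6}: v3, v4, v6, v8.
The greatest among these is v6.

v6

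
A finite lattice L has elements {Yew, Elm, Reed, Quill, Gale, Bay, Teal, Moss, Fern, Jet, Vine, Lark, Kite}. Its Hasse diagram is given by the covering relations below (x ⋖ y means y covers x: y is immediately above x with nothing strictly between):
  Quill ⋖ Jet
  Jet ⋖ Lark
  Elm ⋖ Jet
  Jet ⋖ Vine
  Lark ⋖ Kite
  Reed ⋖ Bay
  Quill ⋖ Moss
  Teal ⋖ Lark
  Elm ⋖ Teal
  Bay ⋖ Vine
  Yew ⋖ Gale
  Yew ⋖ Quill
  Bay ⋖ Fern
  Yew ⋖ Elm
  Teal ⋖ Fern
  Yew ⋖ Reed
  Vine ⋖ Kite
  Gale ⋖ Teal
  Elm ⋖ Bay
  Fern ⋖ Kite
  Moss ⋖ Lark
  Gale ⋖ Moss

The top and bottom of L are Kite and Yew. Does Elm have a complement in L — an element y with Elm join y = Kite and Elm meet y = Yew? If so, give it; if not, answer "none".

For every candidate y, either Elm ∨ y ≠ Kite or Elm ∧ y ≠ Yew; no complement exists.

none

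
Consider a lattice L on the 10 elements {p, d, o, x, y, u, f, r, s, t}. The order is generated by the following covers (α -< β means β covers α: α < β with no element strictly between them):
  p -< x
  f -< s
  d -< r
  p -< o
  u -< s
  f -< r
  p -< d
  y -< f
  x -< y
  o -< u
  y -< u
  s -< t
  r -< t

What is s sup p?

Common upper bounds of {s, p}: s, t.
The least among these is s.

s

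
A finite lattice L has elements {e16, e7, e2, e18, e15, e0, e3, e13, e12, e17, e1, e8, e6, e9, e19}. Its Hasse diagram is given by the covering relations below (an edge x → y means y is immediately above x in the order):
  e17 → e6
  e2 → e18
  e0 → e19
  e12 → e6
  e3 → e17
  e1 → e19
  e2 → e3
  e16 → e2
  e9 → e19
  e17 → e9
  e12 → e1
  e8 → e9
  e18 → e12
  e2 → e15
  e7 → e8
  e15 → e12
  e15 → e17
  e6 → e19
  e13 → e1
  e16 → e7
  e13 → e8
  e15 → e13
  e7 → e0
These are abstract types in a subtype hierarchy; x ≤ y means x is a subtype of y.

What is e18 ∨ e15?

e12

Common upper bounds of {e18, e15}: e1, e12, e19, e6.
The least among these is e12.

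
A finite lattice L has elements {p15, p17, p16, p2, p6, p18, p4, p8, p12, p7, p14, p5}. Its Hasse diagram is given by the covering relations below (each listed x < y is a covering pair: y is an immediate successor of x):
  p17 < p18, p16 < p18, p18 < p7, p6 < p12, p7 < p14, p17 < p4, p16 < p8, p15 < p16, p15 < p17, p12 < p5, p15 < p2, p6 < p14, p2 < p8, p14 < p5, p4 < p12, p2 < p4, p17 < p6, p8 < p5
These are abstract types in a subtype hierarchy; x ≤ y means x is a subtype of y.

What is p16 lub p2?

p8

Common upper bounds of {p16, p2}: p5, p8.
The least among these is p8.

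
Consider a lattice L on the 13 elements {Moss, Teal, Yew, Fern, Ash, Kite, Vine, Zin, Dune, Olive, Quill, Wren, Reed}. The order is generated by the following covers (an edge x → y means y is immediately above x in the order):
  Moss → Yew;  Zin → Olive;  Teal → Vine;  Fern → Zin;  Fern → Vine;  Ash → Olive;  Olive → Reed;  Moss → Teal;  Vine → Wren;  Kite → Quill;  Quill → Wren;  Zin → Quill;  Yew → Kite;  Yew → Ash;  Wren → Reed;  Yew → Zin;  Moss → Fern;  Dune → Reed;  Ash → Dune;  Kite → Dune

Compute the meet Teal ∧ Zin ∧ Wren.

Moss

Common lower bounds of {Teal, Zin, Wren}: Moss.
The greatest among these is Moss.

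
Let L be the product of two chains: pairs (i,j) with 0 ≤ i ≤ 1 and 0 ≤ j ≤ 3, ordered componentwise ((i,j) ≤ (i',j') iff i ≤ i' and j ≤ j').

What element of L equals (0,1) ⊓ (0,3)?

(0,1) ∧ (0,3) = (0,1)

(0,1)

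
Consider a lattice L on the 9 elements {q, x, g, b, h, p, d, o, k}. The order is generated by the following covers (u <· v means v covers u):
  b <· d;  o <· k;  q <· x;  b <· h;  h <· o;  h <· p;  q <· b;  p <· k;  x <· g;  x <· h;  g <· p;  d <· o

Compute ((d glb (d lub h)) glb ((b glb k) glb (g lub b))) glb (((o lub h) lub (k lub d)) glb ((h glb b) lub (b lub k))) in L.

b

d ∨ h = o
d ∧ o = d
b ∧ k = b
g ∨ b = p
b ∧ p = b
d ∧ b = b
o ∨ h = o
k ∨ d = k
o ∨ k = k
h ∧ b = b
b ∨ k = k
b ∨ k = k
k ∧ k = k
b ∧ k = b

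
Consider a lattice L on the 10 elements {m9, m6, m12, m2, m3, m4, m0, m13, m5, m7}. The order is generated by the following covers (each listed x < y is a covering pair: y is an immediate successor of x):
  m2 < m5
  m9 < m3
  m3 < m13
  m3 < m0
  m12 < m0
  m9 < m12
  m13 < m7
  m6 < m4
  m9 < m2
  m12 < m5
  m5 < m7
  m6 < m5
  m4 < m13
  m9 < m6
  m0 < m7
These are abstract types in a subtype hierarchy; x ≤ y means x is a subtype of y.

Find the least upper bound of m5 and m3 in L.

Common upper bounds of {m5, m3}: m7.
The least among these is m7.

m7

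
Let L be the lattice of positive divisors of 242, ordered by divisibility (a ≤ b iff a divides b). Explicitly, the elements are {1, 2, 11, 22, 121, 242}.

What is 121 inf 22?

Common lower bounds of {121, 22}: 1, 11.
The greatest among these is 11.

11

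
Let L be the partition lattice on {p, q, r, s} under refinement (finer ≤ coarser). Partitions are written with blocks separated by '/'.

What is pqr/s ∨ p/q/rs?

pqrs

The join of pqr/s and p/q/rs merges any blocks that overlap across the partitions, giving pqrs.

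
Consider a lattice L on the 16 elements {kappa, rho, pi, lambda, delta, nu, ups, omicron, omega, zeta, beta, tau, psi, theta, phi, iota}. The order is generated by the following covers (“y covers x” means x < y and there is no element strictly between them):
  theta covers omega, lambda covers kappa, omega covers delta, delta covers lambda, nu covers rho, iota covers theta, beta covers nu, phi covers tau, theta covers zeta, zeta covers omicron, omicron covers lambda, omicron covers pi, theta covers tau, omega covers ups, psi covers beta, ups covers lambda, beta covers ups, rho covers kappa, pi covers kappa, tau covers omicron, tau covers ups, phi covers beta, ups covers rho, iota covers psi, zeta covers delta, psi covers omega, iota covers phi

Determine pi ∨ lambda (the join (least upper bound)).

Common upper bounds of {pi, lambda}: iota, omicron, phi, tau, theta, zeta.
The least among these is omicron.

omicron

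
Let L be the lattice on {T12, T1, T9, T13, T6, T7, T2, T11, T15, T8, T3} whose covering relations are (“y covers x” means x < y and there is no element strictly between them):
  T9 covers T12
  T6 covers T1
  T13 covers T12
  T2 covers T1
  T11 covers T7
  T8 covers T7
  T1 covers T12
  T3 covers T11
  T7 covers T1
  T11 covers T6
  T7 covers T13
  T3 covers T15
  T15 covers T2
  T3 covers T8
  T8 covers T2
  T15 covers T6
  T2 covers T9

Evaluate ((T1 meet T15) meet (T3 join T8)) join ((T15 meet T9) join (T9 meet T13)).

T2

T1 ∧ T15 = T1
T3 ∨ T8 = T3
T1 ∧ T3 = T1
T15 ∧ T9 = T9
T9 ∧ T13 = T12
T9 ∨ T12 = T9
T1 ∨ T9 = T2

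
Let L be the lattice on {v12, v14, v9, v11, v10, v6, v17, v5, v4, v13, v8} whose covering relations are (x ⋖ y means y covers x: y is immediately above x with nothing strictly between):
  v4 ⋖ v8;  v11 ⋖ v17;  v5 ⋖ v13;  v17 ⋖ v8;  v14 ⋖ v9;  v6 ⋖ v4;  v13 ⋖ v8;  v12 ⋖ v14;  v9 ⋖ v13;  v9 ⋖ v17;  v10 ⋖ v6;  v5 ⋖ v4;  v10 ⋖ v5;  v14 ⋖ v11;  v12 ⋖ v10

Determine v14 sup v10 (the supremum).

v13

Common upper bounds of {v14, v10}: v13, v8.
The least among these is v13.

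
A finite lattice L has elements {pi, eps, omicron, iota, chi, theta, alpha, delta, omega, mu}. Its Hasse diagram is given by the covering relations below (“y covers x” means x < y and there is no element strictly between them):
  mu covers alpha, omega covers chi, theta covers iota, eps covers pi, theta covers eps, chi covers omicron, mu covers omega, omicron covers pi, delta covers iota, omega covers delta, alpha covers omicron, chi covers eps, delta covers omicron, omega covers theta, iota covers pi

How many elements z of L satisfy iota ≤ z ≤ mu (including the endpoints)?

5

The interval [iota, mu] = {delta, iota, mu, omega, theta}, which has 5 elements.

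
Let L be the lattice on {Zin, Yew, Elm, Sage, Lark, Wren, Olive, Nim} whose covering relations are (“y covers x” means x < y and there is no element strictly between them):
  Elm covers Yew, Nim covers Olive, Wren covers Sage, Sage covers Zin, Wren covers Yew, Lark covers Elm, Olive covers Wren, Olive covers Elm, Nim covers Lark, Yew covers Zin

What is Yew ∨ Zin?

Yew

Common upper bounds of {Yew, Zin}: Elm, Lark, Nim, Olive, Wren, Yew.
The least among these is Yew.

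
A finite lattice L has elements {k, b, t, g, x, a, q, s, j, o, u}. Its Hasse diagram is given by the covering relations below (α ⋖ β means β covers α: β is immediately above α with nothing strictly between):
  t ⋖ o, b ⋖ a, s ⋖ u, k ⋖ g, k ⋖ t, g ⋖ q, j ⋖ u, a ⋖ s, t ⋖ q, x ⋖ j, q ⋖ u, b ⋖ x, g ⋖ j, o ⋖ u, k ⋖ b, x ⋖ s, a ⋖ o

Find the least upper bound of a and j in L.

u

Common upper bounds of {a, j}: u.
The least among these is u.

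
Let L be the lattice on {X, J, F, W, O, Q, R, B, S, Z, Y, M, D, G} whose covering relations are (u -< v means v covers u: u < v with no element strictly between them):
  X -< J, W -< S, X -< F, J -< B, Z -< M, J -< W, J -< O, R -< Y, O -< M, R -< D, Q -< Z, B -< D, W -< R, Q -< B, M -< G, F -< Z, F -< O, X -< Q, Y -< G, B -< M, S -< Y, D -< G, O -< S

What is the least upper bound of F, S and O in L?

Common upper bounds of {F, S, O}: G, S, Y.
The least among these is S.

S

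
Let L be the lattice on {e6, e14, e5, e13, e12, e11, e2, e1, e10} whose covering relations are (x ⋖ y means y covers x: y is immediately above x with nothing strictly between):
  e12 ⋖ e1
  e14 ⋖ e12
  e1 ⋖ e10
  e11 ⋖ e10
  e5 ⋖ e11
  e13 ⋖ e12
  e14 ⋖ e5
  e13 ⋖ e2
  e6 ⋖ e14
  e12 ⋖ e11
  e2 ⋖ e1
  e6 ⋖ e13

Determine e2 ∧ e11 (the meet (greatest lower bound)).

e13

Common lower bounds of {e2, e11}: e13, e6.
The greatest among these is e13.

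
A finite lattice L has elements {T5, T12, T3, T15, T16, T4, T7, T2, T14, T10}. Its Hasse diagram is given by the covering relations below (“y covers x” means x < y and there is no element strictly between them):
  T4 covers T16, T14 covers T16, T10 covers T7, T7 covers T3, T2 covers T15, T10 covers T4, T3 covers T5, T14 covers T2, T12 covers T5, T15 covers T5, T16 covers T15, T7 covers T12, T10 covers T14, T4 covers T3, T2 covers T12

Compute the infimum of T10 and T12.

Common lower bounds of {T10, T12}: T12, T5.
The greatest among these is T12.

T12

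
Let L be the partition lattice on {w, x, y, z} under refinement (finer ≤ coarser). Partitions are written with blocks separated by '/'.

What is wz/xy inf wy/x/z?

The meet (common refinement) of wz/xy and wy/x/z intersects blocks pairwise, giving w/x/y/z.

w/x/y/z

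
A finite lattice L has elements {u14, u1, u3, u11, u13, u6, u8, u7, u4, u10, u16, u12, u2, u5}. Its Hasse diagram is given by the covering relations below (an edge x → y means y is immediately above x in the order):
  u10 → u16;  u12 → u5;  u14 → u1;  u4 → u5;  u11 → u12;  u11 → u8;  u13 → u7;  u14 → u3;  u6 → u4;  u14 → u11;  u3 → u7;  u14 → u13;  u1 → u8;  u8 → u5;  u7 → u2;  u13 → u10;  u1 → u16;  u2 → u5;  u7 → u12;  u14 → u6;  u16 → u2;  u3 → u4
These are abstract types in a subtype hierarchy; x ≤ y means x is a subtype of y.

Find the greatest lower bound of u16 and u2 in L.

u16

Common lower bounds of {u16, u2}: u1, u10, u13, u14, u16.
The greatest among these is u16.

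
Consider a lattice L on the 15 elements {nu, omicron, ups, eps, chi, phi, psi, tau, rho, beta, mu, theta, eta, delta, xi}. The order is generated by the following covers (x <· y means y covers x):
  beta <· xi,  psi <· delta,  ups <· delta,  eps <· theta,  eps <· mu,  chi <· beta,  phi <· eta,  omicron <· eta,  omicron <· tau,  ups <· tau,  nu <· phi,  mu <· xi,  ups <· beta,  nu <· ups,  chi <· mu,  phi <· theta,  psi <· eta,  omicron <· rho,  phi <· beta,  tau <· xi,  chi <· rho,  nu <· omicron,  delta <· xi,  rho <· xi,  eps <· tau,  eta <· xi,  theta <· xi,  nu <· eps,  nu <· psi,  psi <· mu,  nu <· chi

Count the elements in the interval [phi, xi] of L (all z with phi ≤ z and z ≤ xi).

5

The interval [phi, xi] = {beta, eta, phi, theta, xi}, which has 5 elements.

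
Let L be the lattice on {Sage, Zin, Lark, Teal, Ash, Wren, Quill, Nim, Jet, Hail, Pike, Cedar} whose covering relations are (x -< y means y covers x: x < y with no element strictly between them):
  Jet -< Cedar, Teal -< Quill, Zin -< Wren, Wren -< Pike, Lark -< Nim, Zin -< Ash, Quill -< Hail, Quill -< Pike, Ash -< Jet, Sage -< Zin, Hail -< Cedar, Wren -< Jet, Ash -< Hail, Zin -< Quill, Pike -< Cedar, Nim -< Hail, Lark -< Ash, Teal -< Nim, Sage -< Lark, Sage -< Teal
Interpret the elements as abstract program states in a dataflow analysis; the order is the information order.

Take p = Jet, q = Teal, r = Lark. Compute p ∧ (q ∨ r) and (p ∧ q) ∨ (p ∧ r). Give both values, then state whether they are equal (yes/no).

q ∨ r = Nim, so p ∧ (q ∨ r) = Jet ∧ Nim = Lark.
p ∧ q = Sage and p ∧ r = Lark, so (p ∧ q) ∨ (p ∧ r) = Sage ∨ Lark = Lark.
Equal: yes.

Lark; Lark; yes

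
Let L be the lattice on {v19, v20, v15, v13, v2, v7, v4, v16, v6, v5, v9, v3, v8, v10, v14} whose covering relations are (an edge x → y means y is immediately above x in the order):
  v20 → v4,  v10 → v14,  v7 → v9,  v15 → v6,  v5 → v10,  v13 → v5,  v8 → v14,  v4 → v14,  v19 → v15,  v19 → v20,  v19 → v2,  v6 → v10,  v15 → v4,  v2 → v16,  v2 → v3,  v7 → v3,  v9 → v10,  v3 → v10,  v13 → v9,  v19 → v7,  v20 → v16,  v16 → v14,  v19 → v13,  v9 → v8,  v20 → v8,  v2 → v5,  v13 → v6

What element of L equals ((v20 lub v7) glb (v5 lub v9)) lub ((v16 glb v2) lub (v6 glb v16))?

v20 ∨ v7 = v8
v5 ∨ v9 = v10
v8 ∧ v10 = v9
v16 ∧ v2 = v2
v6 ∧ v16 = v19
v2 ∨ v19 = v2
v9 ∨ v2 = v10

v10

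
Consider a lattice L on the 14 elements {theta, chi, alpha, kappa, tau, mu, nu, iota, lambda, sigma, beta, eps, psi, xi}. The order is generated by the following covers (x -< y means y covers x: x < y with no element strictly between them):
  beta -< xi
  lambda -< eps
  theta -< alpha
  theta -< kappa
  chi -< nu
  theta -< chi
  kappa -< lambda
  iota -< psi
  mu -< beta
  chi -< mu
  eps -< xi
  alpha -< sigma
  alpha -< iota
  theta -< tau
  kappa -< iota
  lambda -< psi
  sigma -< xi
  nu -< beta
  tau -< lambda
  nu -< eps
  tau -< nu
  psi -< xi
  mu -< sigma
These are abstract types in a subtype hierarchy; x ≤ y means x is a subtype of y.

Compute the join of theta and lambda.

lambda

Common upper bounds of {theta, lambda}: eps, lambda, psi, xi.
The least among these is lambda.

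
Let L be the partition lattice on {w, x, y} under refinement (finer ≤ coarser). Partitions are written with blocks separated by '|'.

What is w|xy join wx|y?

Common upper bounds of {w|xy, wx|y}: wxy.
The least among these is wxy.

wxy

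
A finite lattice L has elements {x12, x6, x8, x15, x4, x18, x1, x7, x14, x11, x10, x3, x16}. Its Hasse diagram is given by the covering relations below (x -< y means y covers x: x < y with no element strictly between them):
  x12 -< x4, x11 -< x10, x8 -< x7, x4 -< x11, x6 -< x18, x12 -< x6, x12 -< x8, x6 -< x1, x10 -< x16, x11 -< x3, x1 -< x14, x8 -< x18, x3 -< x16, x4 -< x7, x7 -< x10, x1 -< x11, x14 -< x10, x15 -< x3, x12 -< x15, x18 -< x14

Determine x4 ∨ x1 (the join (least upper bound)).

x11

Common upper bounds of {x4, x1}: x10, x11, x16, x3.
The least among these is x11.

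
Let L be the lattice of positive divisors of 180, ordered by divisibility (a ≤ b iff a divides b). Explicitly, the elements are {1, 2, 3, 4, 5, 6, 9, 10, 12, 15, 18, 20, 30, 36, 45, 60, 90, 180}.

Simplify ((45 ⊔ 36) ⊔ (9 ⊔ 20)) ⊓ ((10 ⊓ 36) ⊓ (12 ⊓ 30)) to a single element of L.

45 ∨ 36 = 180
9 ∨ 20 = 180
180 ∨ 180 = 180
10 ∧ 36 = 2
12 ∧ 30 = 6
2 ∧ 6 = 2
180 ∧ 2 = 2

2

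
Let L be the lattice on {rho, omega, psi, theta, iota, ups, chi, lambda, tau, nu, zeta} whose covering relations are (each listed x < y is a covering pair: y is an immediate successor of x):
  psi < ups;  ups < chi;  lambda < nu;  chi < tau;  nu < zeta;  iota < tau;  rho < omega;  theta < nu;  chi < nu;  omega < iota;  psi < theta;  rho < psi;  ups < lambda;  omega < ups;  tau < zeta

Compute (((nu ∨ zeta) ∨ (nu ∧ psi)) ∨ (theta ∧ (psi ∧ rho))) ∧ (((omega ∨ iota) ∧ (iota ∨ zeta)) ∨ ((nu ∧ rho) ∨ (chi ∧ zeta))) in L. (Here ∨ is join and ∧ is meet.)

nu ∨ zeta = zeta
nu ∧ psi = psi
zeta ∨ psi = zeta
psi ∧ rho = rho
theta ∧ rho = rho
zeta ∨ rho = zeta
omega ∨ iota = iota
iota ∨ zeta = zeta
iota ∧ zeta = iota
nu ∧ rho = rho
chi ∧ zeta = chi
rho ∨ chi = chi
iota ∨ chi = tau
zeta ∧ tau = tau

tau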